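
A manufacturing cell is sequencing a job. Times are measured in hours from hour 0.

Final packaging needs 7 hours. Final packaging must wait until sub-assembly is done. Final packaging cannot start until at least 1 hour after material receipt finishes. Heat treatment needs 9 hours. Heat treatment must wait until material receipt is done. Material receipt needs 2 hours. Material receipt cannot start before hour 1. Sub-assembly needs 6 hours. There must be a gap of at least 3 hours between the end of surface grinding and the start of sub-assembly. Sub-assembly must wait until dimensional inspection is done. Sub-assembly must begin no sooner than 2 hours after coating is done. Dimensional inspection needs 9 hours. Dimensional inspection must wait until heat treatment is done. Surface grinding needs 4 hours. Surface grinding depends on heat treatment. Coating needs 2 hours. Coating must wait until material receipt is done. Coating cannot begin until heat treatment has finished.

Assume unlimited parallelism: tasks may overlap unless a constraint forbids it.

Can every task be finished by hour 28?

No

Material receipt waits on its own release at hour 1, so it starts at hour 1 and finishes at 1 + 2 = hour 3.
Heat treatment waits on material receipt (finishes hour 3), so it starts at hour 3 and finishes at 3 + 9 = hour 12.
Coating cannot start until material receipt (finishes hour 3); heat treatment (finishes hour 12). The controlling bound is hour 12, so coating finishes at 12 + 2 = hour 14.
Dimensional inspection cannot begin until heat treatment (finishes hour 12). It runs from hour 12 to 12 + 9 = hour 21.
Surface grinding cannot begin until heat treatment (finishes hour 12). It runs from hour 12 to 12 + 4 = hour 16.
Sub-assembly cannot start until surface grinding (finishes hour 16, plus 3-hour gap → hour 19); dimensional inspection (finishes hour 21); coating (finishes hour 14, plus 2-hour gap → hour 16). The controlling bound is hour 21, so sub-assembly finishes at 21 + 6 = hour 27.
Final packaging cannot start until sub-assembly (finishes hour 27); material receipt (finishes hour 3, plus 1-hour gap → hour 4). The controlling bound is hour 27, so final packaging finishes at 27 + 7 = hour 34.
The earliest everything can be done is hour 34, which is after the deadline of 28, so it is not possible.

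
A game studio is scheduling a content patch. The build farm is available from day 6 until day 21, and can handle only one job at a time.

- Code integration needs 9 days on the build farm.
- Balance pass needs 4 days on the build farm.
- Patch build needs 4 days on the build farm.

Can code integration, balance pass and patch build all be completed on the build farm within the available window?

No

The build farm window is 21 − 6 = 15 days.
Running back to back, the jobs need 9 + 4 + 4 = 17 days on the build farm.
Since 17 > 15, they cannot all fit.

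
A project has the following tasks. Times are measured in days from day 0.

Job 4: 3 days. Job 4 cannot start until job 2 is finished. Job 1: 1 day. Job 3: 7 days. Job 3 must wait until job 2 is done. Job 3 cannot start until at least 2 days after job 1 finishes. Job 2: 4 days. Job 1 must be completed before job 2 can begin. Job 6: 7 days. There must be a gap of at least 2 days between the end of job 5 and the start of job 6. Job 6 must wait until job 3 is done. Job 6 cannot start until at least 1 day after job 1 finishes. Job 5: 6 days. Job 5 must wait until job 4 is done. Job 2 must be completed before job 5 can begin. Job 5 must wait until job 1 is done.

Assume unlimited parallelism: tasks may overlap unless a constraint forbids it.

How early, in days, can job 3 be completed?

12

Nothing blocks job 1, so it runs from day 0 to day 1.
Job 2 cannot begin until job 1 (finishes day 1). It runs from day 1 to 1 + 4 = day 5.
For job 3: job 2 (finishes day 5); job 1 (finishes day 1, plus 2-day gap → day 3). Taking the maximum gives a start of day 5, and it finishes at 5 + 7 = day 12.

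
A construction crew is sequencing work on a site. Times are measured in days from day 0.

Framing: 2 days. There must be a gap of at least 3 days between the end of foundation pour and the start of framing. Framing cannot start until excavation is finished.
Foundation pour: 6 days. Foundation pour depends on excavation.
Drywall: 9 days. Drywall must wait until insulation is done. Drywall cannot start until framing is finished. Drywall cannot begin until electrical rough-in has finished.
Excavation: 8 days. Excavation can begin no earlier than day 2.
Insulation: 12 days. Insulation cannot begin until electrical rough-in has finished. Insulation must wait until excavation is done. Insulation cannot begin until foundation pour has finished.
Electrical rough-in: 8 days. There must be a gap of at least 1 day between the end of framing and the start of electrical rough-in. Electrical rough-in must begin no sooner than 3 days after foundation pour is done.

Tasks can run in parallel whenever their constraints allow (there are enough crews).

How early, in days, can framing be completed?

21

After its own release at day 2, excavation can start at day 2 and finishes at day 10.
Foundation pour waits on excavation (finishes day 10), so it starts at day 10 and finishes at 10 + 6 = day 16.
Framing has to wait for foundation pour (finishes day 16, plus 3-day gap → day 19); excavation (finishes day 10). The latest of these is day 19, so framing runs day 19 to 19 + 2 = day 21.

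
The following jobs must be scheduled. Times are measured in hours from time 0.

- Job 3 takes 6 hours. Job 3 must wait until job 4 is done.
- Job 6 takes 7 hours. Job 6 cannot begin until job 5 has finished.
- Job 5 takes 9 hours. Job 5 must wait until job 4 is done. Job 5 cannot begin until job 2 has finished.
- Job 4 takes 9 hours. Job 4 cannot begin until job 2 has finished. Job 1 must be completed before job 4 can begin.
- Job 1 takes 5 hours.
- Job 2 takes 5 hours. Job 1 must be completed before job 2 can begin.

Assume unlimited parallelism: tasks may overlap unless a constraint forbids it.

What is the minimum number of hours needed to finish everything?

Nothing blocks job 1, so it runs from hour 0 to hour 5.
Job 2 waits on job 1 (finishes hour 5), so it starts at hour 5 and finishes at 5 + 5 = hour 10.
Job 4 has to wait for job 2 (finishes hour 10); job 1 (finishes hour 5). The latest of these is hour 10, so job 4 runs hour 10 to 10 + 9 = hour 19.
For job 5: job 4 (finishes hour 19); job 2 (finishes hour 10). Taking the maximum gives a start of hour 19, and it finishes at 19 + 9 = hour 28.
After job 5 (finishes hour 28), job 6 can start at hour 28 and finishes at hour 35.
Job 3 waits on job 4 (finishes hour 19), so it starts at hour 19 and finishes at 19 + 6 = hour 25.
All tasks are finished once the last one completes. Finish times: Job 1 at 5, Job 2 at 10, Job 3 at 25, Job 4 at 19, Job 5 at 28, Job 6 at 35. The latest is hour 35.

35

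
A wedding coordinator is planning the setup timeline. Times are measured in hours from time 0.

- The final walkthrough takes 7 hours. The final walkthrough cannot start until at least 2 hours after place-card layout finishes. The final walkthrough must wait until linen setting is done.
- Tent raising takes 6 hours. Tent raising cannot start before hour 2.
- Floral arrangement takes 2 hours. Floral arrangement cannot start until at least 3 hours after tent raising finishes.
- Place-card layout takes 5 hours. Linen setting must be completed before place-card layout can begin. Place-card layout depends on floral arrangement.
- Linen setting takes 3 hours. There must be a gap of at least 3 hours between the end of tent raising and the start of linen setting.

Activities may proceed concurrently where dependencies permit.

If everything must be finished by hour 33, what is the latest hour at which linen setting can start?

The final walkthrough must finish by hour 33; it takes 7 hours, so it must start by 33 − 7 = hour 26.
Place-card layout has to be done before the final walkthrough (must start by hour 26, minus 2-hour gap → hour 24). That means finishing by hour 24, i.e. starting by 24 − 5 = hour 19.
Linen setting has several dependents: place-card layout (must start by hour 19); the final walkthrough (must start by hour 26). The earliest of those limits is hour 19, so linen setting must start by 19 − 3 = hour 16.

16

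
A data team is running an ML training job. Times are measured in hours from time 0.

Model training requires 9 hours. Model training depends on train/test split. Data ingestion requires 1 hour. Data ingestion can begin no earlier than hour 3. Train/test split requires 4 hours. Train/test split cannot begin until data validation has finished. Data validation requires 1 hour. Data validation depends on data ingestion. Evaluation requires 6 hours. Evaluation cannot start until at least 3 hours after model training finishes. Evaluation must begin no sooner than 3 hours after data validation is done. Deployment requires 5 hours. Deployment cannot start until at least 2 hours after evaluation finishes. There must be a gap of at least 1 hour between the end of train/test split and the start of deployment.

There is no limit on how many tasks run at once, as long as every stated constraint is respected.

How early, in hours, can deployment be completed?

Data ingestion waits on its own release at hour 3, so it starts at hour 3 and finishes at 3 + 1 = hour 4.
Data validation cannot begin until data ingestion (finishes hour 4). It runs from hour 4 to 4 + 1 = hour 5.
Train/test split waits on data validation (finishes hour 5), so it starts at hour 5 and finishes at 5 + 4 = hour 9.
Model training cannot begin until train/test split (finishes hour 9). It runs from hour 9 to 9 + 9 = hour 18.
For evaluation: model training (finishes hour 18, plus 3-hour gap → hour 21); data validation (finishes hour 5, plus 3-hour gap → hour 8). Taking the maximum gives a start of hour 21, and it finishes at 21 + 6 = hour 27.
Deployment has to wait for evaluation (finishes hour 27, plus 2-hour gap → hour 29); train/test split (finishes hour 9, plus 1-hour gap → hour 10). The latest of these is hour 29, so deployment runs hour 29 to 29 + 5 = hour 34.

34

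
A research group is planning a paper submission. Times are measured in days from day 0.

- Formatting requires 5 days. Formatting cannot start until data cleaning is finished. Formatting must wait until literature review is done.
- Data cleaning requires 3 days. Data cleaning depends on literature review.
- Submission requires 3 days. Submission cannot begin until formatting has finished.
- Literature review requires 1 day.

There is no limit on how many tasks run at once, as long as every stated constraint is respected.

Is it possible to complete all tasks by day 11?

Literature review has no prerequisites, so it starts at day 0 and finishes at day 1.
Data cleaning waits on literature review (finishes day 1), so it starts at day 1 and finishes at 1 + 3 = day 4.
Formatting needs all of data cleaning (finishes day 4); literature review (finishes day 1). That puts its earliest start at day 4; it finishes at 4 + 5 = day 9.
Submission waits on formatting (finishes day 9), so it starts at day 9 and finishes at 9 + 3 = day 12.
The earliest everything can be done is day 12, which is after the deadline of 11, so it is not possible.

No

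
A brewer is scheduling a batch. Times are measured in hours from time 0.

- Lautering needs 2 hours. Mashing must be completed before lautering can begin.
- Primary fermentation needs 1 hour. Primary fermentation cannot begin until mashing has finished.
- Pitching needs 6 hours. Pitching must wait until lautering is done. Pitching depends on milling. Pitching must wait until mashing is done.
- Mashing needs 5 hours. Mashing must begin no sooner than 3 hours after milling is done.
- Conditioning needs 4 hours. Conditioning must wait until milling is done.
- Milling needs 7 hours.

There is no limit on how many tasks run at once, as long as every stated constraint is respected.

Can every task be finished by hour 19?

Milling has no prerequisites, so it starts at hour 0 and finishes at hour 7.
Conditioning waits on milling (finishes hour 7), so it starts at hour 7 and finishes at 7 + 4 = hour 11.
After milling (finishes hour 7, plus 3-hour gap → hour 10), mashing can start at hour 10 and finishes at hour 15.
After mashing (finishes hour 15), primary fermentation can start at hour 15 and finishes at hour 16.
Lautering cannot begin until mashing (finishes hour 15). It runs from hour 15 to 15 + 2 = hour 17.
Pitching cannot start until lautering (finishes hour 17); milling (finishes hour 7); mashing (finishes hour 15). The controlling bound is hour 17, so pitching finishes at 17 + 6 = hour 23.
The earliest everything can be done is hour 23, which is after the deadline of 19, so it is not possible.

No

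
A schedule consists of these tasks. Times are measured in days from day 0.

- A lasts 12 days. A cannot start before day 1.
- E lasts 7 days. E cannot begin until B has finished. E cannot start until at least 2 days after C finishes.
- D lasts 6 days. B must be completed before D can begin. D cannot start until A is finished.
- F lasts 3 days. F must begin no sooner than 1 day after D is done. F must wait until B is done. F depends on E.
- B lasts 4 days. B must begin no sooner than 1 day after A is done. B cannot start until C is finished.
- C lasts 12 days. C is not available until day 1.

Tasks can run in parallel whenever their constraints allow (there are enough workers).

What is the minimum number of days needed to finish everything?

C waits on its own release at day 1, so it starts at day 1 and finishes at 1 + 12 = day 13.
A waits on its own release at day 1, so it starts at day 1 and finishes at 1 + 12 = day 13.
For B: A (finishes day 13, plus 1-day gap → day 14); C (finishes day 13). Taking the maximum gives a start of day 14, and it finishes at 14 + 4 = day 18.
For E: B (finishes day 18); C (finishes day 13, plus 2-day gap → day 15). Taking the maximum gives a start of day 18, and it finishes at 18 + 7 = day 25.
For D: B (finishes day 18); A (finishes day 13). Taking the maximum gives a start of day 18, and it finishes at 18 + 6 = day 24.
F has to wait for D (finishes day 24, plus 1-day gap → day 25); B (finishes day 18); E (finishes day 25). The latest of these is day 25, so F runs day 25 to 25 + 3 = day 28.
All tasks are finished once the last one completes. Finish times: A at 13, B at 18, C at 13, D at 24, E at 25, F at 28. The latest is day 28.

28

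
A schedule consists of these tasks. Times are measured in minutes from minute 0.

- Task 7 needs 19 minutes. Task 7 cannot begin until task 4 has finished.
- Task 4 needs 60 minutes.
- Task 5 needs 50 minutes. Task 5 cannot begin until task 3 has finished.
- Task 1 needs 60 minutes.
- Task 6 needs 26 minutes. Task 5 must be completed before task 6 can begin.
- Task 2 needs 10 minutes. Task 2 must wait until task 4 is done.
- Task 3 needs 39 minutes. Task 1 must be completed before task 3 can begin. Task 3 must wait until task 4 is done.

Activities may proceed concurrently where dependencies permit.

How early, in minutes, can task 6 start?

Task 4 has no prerequisites, so it starts at minute 0 and finishes at minute 60.
Task 1 can start immediately at minute 0; it finishes at minute 60.
Task 3 cannot start until task 1 (finishes minute 60); task 4 (finishes minute 60). The controlling bound is minute 60, so task 3 finishes at 60 + 39 = minute 99.
After task 3 (finishes minute 99), task 5 can start at minute 99 and finishes at minute 149.
Task 6 waits on task 5 (finishes minute 149), so the earliest it can start is minute 149.

149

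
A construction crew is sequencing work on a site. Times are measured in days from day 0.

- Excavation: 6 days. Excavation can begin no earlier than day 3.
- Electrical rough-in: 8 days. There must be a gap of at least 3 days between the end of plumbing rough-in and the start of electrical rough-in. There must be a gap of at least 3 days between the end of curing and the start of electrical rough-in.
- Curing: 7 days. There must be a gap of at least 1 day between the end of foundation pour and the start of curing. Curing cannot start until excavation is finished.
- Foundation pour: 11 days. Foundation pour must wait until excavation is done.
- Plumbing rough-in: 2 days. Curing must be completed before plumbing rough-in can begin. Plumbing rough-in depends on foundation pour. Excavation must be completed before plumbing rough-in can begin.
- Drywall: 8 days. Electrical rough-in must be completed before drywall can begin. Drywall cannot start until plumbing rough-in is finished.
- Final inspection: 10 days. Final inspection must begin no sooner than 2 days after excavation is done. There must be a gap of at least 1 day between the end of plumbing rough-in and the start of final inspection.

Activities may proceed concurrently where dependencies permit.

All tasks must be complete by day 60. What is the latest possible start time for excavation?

14

Nothing follows drywall; the deadline of day 60 is its only limit. It must start by 60 − 8 = day 52.
Since drywall (must start by day 52) depends on it, electrical rough-in must finish by day 52. Backing off its 8-day duration gives a latest start of day 44.
Final inspection has no dependents, so it just needs to finish by day 60. Starting by 60 − 10 = day 50 achieves that.
Plumbing rough-in feeds electrical rough-in (must start by day 44, minus 3-day gap → day 41); drywall (must start by day 52); final inspection (must start by day 50, minus 1-day gap → day 49). Taking the minimum, plumbing rough-in must finish by day 41 and start by 41 − 2 = day 39.
Curing must finish in time for plumbing rough-in (must start by day 39); electrical rough-in (must start by day 44, minus 3-day gap → day 41). The tightest is day 39, so curing must start by 39 − 7 = day 32.
For foundation pour: curing (must start by day 32, minus 1-day gap → day 31); plumbing rough-in (must start by day 39). The most restrictive is day 31; with an 11-day duration, foundation pour must start by day 20.
Excavation must finish in time for foundation pour (must start by day 20); curing (must start by day 32); plumbing rough-in (must start by day 39); final inspection (must start by day 50, minus 2-day gap → day 48). The tightest is day 20, so excavation must start by 20 − 6 = day 14.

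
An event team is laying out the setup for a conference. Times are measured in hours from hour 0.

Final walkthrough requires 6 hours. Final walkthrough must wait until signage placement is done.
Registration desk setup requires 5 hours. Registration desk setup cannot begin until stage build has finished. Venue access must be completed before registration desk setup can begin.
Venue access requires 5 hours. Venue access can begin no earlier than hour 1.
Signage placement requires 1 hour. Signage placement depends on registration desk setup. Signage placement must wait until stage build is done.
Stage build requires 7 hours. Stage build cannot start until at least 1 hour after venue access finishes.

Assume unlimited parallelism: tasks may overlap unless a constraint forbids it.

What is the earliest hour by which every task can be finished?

After its own release at hour 1, venue access can start at hour 1 and finishes at hour 6.
Stage build cannot begin until venue access (finishes hour 6, plus 1-hour gap → hour 7). It runs from hour 7 to 7 + 7 = hour 14.
Registration desk setup needs all of stage build (finishes hour 14); venue access (finishes hour 6). That puts its earliest start at hour 14; it finishes at 14 + 5 = hour 19.
Signage placement has to wait for registration desk setup (finishes hour 19); stage build (finishes hour 14). The latest of these is hour 19, so signage placement runs hour 19 to 19 + 1 = hour 20.
Final walkthrough waits on signage placement (finishes hour 20), so it starts at hour 20 and finishes at 20 + 6 = hour 26.
All tasks are finished once the last one completes. Finish times: Venue access at 6, Stage build at 14, Registration desk setup at 19, Signage placement at 20, Final walkthrough at 26. The latest is hour 26.

26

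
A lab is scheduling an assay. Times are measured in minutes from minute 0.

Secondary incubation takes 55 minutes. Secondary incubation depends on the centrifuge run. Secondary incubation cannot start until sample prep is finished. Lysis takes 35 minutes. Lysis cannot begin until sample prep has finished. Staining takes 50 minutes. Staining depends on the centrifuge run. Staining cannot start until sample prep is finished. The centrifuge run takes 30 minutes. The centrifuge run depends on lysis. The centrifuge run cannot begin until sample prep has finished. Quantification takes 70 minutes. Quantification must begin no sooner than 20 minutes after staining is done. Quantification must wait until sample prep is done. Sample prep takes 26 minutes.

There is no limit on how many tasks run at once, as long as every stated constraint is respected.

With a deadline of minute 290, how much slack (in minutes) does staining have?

59

Sample prep has no prerequisites, so it starts at minute 0 and finishes at minute 26.
Lysis waits on sample prep (finishes minute 26), so it starts at minute 26 and finishes at 26 + 35 = minute 61.
For the centrifuge run: lysis (finishes minute 61); sample prep (finishes minute 26). Taking the maximum gives a start of minute 61, and it finishes at 61 + 30 = minute 91.
Staining needs all of the centrifuge run (finishes minute 91); sample prep (finishes minute 26). That puts its earliest start at minute 91; it finishes at 91 + 50 = minute 141.

Working backward from the deadline:
To finish by minute 290, quantification (duration 70) must start no later than minute 220.
Staining must finish before quantification (must start by minute 220, minus 20-minute gap → minute 200). With a 50-minute duration, staining must start by 200 − 50 = minute 150.
So staining can start as early as minute 91 and as late as minute 150, giving 150 − 91 = 59 minutes of slack.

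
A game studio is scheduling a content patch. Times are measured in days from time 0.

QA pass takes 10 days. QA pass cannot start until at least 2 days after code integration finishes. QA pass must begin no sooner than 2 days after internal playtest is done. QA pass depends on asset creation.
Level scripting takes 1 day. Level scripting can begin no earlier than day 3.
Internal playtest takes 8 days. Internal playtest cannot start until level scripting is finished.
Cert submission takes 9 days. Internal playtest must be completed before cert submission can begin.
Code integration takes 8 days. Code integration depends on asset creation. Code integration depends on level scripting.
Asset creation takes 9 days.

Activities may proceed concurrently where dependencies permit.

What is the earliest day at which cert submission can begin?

Level scripting cannot begin until its own release at day 3. It runs from day 3 to 3 + 1 = day 4.
Internal playtest cannot begin until level scripting (finishes day 4). It runs from day 4 to 4 + 8 = day 12.
Cert submission waits on internal playtest (finishes day 12), so the earliest it can start is day 12.

12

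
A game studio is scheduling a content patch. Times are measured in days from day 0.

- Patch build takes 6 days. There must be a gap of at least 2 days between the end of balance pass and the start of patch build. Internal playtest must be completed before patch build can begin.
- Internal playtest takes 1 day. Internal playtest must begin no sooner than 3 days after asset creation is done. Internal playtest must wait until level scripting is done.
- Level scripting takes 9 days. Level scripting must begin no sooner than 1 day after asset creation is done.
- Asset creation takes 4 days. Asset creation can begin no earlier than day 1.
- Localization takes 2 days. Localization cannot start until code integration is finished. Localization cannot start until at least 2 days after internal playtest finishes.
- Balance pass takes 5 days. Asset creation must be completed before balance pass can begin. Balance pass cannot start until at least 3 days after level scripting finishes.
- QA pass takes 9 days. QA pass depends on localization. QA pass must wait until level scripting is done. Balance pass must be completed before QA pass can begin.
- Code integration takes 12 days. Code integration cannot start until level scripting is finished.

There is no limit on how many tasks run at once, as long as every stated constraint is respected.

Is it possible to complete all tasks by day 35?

Asset creation waits on its own release at day 1, so it starts at day 1 and finishes at 1 + 4 = day 5.
Level scripting waits on asset creation (finishes day 5, plus 1-day gap → day 6), so it starts at day 6 and finishes at 6 + 9 = day 15.
For balance pass: asset creation (finishes day 5); level scripting (finishes day 15, plus 3-day gap → day 18). Taking the maximum gives a start of day 18, and it finishes at 18 + 5 = day 23.
Internal playtest cannot start until asset creation (finishes day 5, plus 3-day gap → day 8); level scripting (finishes day 15). The controlling bound is day 15, so internal playtest finishes at 15 + 1 = day 16.
For patch build: balance pass (finishes day 23, plus 2-day gap → day 25); internal playtest (finishes day 16). Taking the maximum gives a start of day 25, and it finishes at 25 + 6 = day 31.
Code integration cannot begin until level scripting (finishes day 15). It runs from day 15 to 15 + 12 = day 27.
Localization needs all of code integration (finishes day 27); internal playtest (finishes day 16, plus 2-day gap → day 18). That puts its earliest start at day 27; it finishes at 27 + 2 = day 29.
QA pass cannot start until localization (finishes day 29); level scripting (finishes day 15); balance pass (finishes day 23). The controlling bound is day 29, so QA pass finishes at 29 + 9 = day 38.
The earliest everything can be done is day 38, which is after the deadline of 35, so it is not possible.

No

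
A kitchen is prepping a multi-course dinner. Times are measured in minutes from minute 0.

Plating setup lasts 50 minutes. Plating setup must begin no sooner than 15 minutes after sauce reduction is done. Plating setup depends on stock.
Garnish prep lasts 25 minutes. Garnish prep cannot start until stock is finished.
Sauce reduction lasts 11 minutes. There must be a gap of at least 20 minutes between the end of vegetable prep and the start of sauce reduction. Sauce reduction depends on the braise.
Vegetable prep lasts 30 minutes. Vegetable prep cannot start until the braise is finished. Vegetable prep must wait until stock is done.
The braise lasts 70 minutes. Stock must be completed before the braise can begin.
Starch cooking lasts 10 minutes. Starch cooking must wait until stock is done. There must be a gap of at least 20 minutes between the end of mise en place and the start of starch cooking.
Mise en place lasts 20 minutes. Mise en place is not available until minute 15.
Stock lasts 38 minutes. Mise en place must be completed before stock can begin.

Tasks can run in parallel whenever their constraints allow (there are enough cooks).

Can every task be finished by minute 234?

Mise en place waits on its own release at minute 15, so it starts at minute 15 and finishes at 15 + 20 = minute 35.
After mise en place (finishes minute 35), stock can start at minute 35 and finishes at minute 73.
Garnish prep cannot begin until stock (finishes minute 73). It runs from minute 73 to 73 + 25 = minute 98.
Starch cooking has to wait for stock (finishes minute 73); mise en place (finishes minute 35, plus 20-minute gap → minute 55). The latest of these is minute 73, so starch cooking runs minute 73 to 73 + 10 = minute 83.
The braise cannot begin until stock (finishes minute 73). It runs from minute 73 to 73 + 70 = minute 143.
Vegetable prep needs all of the braise (finishes minute 143); stock (finishes minute 73). That puts its earliest start at minute 143; it finishes at 143 + 30 = minute 173.
Sauce reduction cannot start until vegetable prep (finishes minute 173, plus 20-minute gap → minute 193); the braise (finishes minute 143). The controlling bound is minute 193, so sauce reduction finishes at 193 + 11 = minute 204.
Plating setup cannot start until sauce reduction (finishes minute 204, plus 15-minute gap → minute 219); stock (finishes minute 73). The controlling bound is minute 219, so plating setup finishes at 219 + 50 = minute 269.
The earliest everything can be done is minute 269, which is after the deadline of 234, so it is not possible.

No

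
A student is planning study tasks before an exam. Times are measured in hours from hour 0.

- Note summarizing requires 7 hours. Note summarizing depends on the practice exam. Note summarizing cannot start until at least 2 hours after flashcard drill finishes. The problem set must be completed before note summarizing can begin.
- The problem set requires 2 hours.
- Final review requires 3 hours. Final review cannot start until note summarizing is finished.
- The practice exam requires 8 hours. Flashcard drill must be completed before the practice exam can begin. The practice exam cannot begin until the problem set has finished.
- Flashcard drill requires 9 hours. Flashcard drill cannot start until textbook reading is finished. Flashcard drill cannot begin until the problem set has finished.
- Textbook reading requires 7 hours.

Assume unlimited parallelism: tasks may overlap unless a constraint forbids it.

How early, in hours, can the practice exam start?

16

The problem set can start immediately at hour 0; it finishes at hour 2.
Textbook reading can start immediately at hour 0; it finishes at hour 7.
Flashcard drill needs all of textbook reading (finishes hour 7); the problem set (finishes hour 2). That puts its earliest start at hour 7; it finishes at 7 + 9 = hour 16.
The practice exam waits on flashcard drill (finishes hour 16); the problem set (finishes hour 2). The latest of these is hour 16, which is the earliest the practice exam can start.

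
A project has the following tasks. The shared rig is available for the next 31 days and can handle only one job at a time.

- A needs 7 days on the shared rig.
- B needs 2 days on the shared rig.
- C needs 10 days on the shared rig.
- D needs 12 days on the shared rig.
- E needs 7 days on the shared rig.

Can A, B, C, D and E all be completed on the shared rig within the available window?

No

Running back to back, the jobs need 7 + 2 + 10 + 12 + 7 = 38 days on the shared rig.
Since 38 > 31, they cannot all fit.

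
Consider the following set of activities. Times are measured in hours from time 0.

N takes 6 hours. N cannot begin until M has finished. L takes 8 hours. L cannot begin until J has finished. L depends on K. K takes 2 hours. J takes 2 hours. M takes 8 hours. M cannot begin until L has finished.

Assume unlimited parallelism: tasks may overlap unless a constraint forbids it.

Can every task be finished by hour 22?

Nothing blocks K, so it runs from hour 0 to hour 2.
J has no prerequisites, so it starts at hour 0 and finishes at hour 2.
L needs all of J (finishes hour 2); K (finishes hour 2). That puts its earliest start at hour 2; it finishes at 2 + 8 = hour 10.
M cannot begin until L (finishes hour 10). It runs from hour 10 to 10 + 8 = hour 18.
N waits on M (finishes hour 18), so it starts at hour 18 and finishes at 18 + 6 = hour 24.
The earliest everything can be done is hour 24, which is after the deadline of 22, so it is not possible.

No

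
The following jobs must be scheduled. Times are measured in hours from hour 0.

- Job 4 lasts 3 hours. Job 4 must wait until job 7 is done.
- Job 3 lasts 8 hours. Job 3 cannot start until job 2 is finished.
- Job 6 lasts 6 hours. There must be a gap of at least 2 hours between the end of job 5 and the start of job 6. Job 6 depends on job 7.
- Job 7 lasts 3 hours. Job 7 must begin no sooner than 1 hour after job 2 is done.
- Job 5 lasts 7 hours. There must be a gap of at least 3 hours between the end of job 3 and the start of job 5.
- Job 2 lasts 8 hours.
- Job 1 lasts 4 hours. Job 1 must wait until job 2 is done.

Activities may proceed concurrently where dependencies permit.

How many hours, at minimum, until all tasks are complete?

34

Job 2 can start immediately at hour 0; it finishes at hour 8.
Job 7 cannot begin until job 2 (finishes hour 8, plus 1-hour gap → hour 9). It runs from hour 9 to 9 + 3 = hour 12.
Job 4 waits on job 7 (finishes hour 12), so it starts at hour 12 and finishes at 12 + 3 = hour 15.
Job 3 waits on job 2 (finishes hour 8), so it starts at hour 8 and finishes at 8 + 8 = hour 16.
After job 3 (finishes hour 16, plus 3-hour gap → hour 19), job 5 can start at hour 19 and finishes at hour 26.
Job 6 has to wait for job 5 (finishes hour 26, plus 2-hour gap → hour 28); job 7 (finishes hour 12). The latest of these is hour 28, so job 6 runs hour 28 to 28 + 6 = hour 34.
Job 1 cannot begin until job 2 (finishes hour 8). It runs from hour 8 to 8 + 4 = hour 12.
All tasks are finished once the last one completes. Finish times: Job 1 at 12, Job 2 at 8, Job 3 at 16, Job 4 at 15, Job 5 at 26, Job 6 at 34, Job 7 at 12. The latest is hour 34.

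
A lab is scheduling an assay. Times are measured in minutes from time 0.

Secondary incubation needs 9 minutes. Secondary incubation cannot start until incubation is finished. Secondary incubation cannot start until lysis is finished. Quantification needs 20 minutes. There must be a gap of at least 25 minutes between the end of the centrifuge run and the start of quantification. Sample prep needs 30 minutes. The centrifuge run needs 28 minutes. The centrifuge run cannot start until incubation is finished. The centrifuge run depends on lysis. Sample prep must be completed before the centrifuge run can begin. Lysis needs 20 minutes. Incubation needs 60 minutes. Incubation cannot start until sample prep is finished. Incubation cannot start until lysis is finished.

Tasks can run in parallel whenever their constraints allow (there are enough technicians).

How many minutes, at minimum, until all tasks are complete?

Lysis has no prerequisites, so it starts at minute 0 and finishes at minute 20.
Nothing blocks sample prep, so it runs from minute 0 to minute 30.
For incubation: sample prep (finishes minute 30); lysis (finishes minute 20). Taking the maximum gives a start of minute 30, and it finishes at 30 + 60 = minute 90.
Secondary incubation has to wait for incubation (finishes minute 90); lysis (finishes minute 20). The latest of these is minute 90, so secondary incubation runs minute 90 to 90 + 9 = minute 99.
The centrifuge run cannot start until incubation (finishes minute 90); lysis (finishes minute 20); sample prep (finishes minute 30). The controlling bound is minute 90, so the centrifuge run finishes at 90 + 28 = minute 118.
Quantification cannot begin until the centrifuge run (finishes minute 118, plus 25-minute gap → minute 143). It runs from minute 143 to 143 + 20 = minute 163.
All tasks are finished once the last one completes. Finish times: Sample prep at 30, Lysis at 20, Incubation at 90, The centrifuge run at 118, Secondary incubation at 99, Quantification at 163. The latest is minute 163.

163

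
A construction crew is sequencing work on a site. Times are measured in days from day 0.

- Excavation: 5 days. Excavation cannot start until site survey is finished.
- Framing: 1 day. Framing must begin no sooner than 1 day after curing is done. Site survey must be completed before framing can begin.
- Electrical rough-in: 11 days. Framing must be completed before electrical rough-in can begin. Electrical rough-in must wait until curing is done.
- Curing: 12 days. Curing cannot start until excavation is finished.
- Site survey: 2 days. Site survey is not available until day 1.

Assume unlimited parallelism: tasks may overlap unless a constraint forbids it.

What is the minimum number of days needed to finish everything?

Site survey cannot begin until its own release at day 1. It runs from day 1 to 1 + 2 = day 3.
Excavation waits on site survey (finishes day 3), so it starts at day 3 and finishes at 3 + 5 = day 8.
After excavation (finishes day 8), curing can start at day 8 and finishes at day 20.
Framing has to wait for curing (finishes day 20, plus 1-day gap → day 21); site survey (finishes day 3). The latest of these is day 21, so framing runs day 21 to 21 + 1 = day 22.
Electrical rough-in needs all of framing (finishes day 22); curing (finishes day 20). That puts its earliest start at day 22; it finishes at 22 + 11 = day 33.
All tasks are finished once the last one completes. Finish times: Site survey at 3, Excavation at 8, Curing at 20, Framing at 22, Electrical rough-in at 33. The latest is day 33.

33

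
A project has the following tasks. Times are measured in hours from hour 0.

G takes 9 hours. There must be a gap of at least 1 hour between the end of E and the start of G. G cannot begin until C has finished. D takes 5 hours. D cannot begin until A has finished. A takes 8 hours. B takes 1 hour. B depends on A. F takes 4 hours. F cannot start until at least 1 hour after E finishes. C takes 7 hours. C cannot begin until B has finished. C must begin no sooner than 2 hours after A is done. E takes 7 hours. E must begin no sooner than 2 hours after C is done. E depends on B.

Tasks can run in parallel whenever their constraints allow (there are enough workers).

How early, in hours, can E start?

19

A has no prerequisites, so it starts at hour 0 and finishes at hour 8.
B waits on A (finishes hour 8), so it starts at hour 8 and finishes at 8 + 1 = hour 9.
C cannot start until B (finishes hour 9); A (finishes hour 8, plus 2-hour gap → hour 10). The controlling bound is hour 10, so C finishes at 10 + 7 = hour 17.
E waits on C (finishes hour 17, plus 2-hour gap → hour 19); B (finishes hour 9). The latest of these is hour 19, which is the earliest E can start.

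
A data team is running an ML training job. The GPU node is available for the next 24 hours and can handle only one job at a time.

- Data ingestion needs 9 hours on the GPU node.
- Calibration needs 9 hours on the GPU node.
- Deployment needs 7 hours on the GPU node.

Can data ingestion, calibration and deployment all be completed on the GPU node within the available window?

Running back to back, the jobs need 9 + 9 + 7 = 25 hours on the GPU node.
Since 25 > 24, they cannot all fit.

No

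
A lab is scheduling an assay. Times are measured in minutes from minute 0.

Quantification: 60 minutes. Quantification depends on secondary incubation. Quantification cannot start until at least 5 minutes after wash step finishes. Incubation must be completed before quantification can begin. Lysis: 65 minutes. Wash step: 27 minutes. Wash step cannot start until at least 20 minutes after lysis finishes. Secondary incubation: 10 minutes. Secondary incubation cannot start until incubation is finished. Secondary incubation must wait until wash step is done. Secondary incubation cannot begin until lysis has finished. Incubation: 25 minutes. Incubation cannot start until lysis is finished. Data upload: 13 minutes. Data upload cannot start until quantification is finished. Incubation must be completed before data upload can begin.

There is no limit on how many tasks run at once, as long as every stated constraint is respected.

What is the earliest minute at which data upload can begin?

Nothing blocks lysis, so it runs from minute 0 to minute 65.
Wash step cannot begin until lysis (finishes minute 65, plus 20-minute gap → minute 85). It runs from minute 85 to 85 + 27 = minute 112.
After lysis (finishes minute 65), incubation can start at minute 65 and finishes at minute 90.
Secondary incubation cannot start until incubation (finishes minute 90); wash step (finishes minute 112); lysis (finishes minute 65). The controlling bound is minute 112, so secondary incubation finishes at 112 + 10 = minute 122.
Quantification has to wait for secondary incubation (finishes minute 122); wash step (finishes minute 112, plus 5-minute gap → minute 117); incubation (finishes minute 90). The latest of these is minute 122, so quantification runs minute 122 to 122 + 60 = minute 182.
Data upload waits on quantification (finishes minute 182); incubation (finishes minute 90). The latest of these is minute 182, which is the earliest data upload can start.

182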